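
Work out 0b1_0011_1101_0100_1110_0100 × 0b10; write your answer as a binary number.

0b1001111010100111001000

Multiply each base-2 digit by 2, carrying:
  0×2 = 0 → write 0
  0×2 = 0 → write 0
  1×2 = 2 → write 0 carry 1
  0×2+1 = 1 → write 1
  0×2 = 0 → write 0
  1×2 = 2 → write 0 carry 1
  1×2+1 = 3 → write 1 carry 1
  1×2+1 = 3 → write 1 carry 1
  0×2+1 = 1 → write 1
  0×2 = 0 → write 0
  1×2 = 2 → write 0 carry 1
  0×2+1 = 1 → write 1
  1×2 = 2 → write 0 carry 1
  0×2+1 = 1 → write 1
  1×2 = 2 → write 0 carry 1
  1×2+1 = 3 → write 1 carry 1
  1×2+1 = 3 → write 1 carry 1
  1×2+1 = 3 → write 1 carry 1
  0×2+1 = 1 → write 1
  0×2 = 0 → write 0
  1×2 = 2 → write 0 carry 1
  remaining carry: 1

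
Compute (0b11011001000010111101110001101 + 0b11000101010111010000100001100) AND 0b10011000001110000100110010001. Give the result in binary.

Add column by column in base 2, right to left:
  1+0 = 1
  0+0 = 0
  1+1 = 0 carry 1
  1+1+1 = 1 carry 1
  0+0+1 = 1
  0+0 = 0
  0+0 = 0
  1+0 = 1
  1+1 = 0 carry 1
  1+0+1 = 0 carry 1
  0+0+1 = 1
  1+0 = 1
  1+0 = 1
  1+1 = 0 carry 1
  1+0+1 = 0 carry 1
  0+1+1 = 0 carry 1
  1+1+1 = 1 carry 1
  0+1+1 = 0 carry 1
  0+0+1 = 1
  0+1 = 1
  0+0 = 0
  1+1 = 0 carry 1
  0+0+1 = 1
  0+1 = 1
  1+0 = 1
  1+0 = 1
  0+0 = 0
  1+1 = 0 carry 1
  1+1+1 = 1 carry 1
  final carry 1
Sum = 0b110011110011010001110010011001; now AND with 0b10011000001110000100110010001:
  110011110011010001110010011001
& 010011000001110000100110010001
= 010011000001010000100010010001

0b10011000001010000100010010001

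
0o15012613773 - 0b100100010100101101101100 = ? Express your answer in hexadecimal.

0x6799CC8F

0o15012613773 = 0x682B17FB in hexadecimal.
0b100100010100101101101100 = 0x914B6C in hexadecimal.
Subtract column by column in base 16:
  B-C → F (borrow)
  F-6-1 → 8
  7-B → C (borrow)
  1-4-1 → C (borrow)
  B-1-1 → 9
  2-9 → 9 (borrow)
  8-0-1 → 7
  6-0 → 6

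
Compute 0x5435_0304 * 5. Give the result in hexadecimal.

0x1a5090f14

Multiply each base-16 digit by 5, carrying:
  4×5 = 20 → write 4 carry 1
  0×5+1 = 1 → write 1
  3×5 = 15 → write f
  0×5 = 0 → write 0
  5×5 = 25 → write 9 carry 1
  3×5+1 = 16 → write 0 carry 1
  4×5+1 = 21 → write 5 carry 1
  5×5+1 = 26 → write a carry 1
  remaining carry: 1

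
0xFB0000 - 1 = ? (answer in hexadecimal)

The trailing 4 digits are 0, so subtracting 1 borrows through: they become F and the next digit up decrements.

0xFAFFFF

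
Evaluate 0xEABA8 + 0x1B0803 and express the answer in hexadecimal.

0x29B3AB

Add column by column in base 16, right to left:
  8+3 = B
  A+0 = A
  B+8 = 3 carry 1
  A+0+1 = B
  E+B = 9 carry 1
  0+1+1 = 2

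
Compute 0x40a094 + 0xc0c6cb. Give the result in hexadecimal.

Add column by column in base 16, right to left:
  4+b = f
  9+c = 5 carry 1
  0+6+1 = 7
  a+c = 6 carry 1
  0+0+1 = 1
  4+c = 0 carry 1
  final carry 1

0x101675f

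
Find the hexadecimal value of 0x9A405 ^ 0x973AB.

0x0D7AE

XOR each hex digit independently (no carries):
  9^9=0, A^7=D, 4^3=7, 0^A=A, 5^B=E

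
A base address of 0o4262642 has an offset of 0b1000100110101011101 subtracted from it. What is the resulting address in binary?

0b11010001100001000101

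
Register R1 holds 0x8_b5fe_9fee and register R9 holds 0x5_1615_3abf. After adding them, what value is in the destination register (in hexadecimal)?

Add column by column in base 16, right to left:
  e+f = d carry 1
  e+b+1 = a carry 1
  f+a+1 = a carry 1
  9+3+1 = d
  e+5 = 3 carry 1
  f+1+1 = 1 carry 1
  5+6+1 = c
  b+1 = c
  8+5 = d

0xdcc13daad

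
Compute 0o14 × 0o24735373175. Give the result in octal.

Multiply each base-8 digit by 12, carrying:
  5×12 = 60 → write 4 carry 7
  7×12+7 = 91 → write 3 carry 11
  1×12+11 = 23 → write 7 carry 2
  3×12+2 = 38 → write 6 carry 4
  7×12+4 = 88 → write 0 carry 11
  3×12+11 = 47 → write 7 carry 5
  5×12+5 = 65 → write 1 carry 8
  3×12+8 = 44 → write 4 carry 5
  7×12+5 = 89 → write 1 carry 11
  4×12+11 = 59 → write 3 carry 7
  2×12+7 = 31 → write 7 carry 3
  remaining carry: 3

0o373141706734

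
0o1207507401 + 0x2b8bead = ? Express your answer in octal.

0o1465646656

0x2b8bead = 0o256137255 in octal.
Add column by column in base 8, right to left:
  1+5 = 6
  0+5 = 5
  4+2 = 6
  7+7 = 6 carry 1
  0+3+1 = 4
  5+1 = 6
  7+6 = 5 carry 1
  0+5+1 = 6
  2+2 = 4
  1+0 = 1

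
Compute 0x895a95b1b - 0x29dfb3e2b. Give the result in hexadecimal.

0x5f7ae1cf0

Subtract column by column in base 16:
  b-b → 0
  1-2 → f (borrow)
  b-e-1 → c (borrow)
  5-3-1 → 1
  9-b → e (borrow)
  a-f-1 → a (borrow)
  5-d-1 → 7 (borrow)
  9-9-1 → f (borrow)
  8-2-1 → 5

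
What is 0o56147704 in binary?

Each octal digit is 3 bits: 5=101 6=110 1=001 4=100 7=111 7=111 0=000 4=100.

0b101110001100111111000100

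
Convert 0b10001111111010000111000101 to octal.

0o217720705

Group the bits in threes: 010 001 111 111 010 000 111 000 101 → 217720705.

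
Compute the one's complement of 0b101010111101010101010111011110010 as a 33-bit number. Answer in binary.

0b010101000010101010101000100001101

Invert each bit: 101010111101010101010111011110010 → 010101000010101010101000100001101.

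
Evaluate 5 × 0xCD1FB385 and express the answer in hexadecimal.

Multiply each base-16 digit by 5, carrying:
  5×5 = 25 → write 9 carry 1
  8×5+1 = 41 → write 9 carry 2
  3×5+2 = 17 → write 1 carry 1
  B×5+1 = 56 → write 8 carry 3
  F×5+3 = 78 → write E carry 4
  1×5+4 = 9 → write 9
  D×5 = 65 → write 1 carry 4
  C×5+4 = 64 → write 0 carry 4
  remaining carry: 4

0x4019E8199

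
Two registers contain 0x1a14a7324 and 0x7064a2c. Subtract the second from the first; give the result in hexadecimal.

Subtract column by column in base 16:
  4-c → 8 (borrow)
  2-2-1 → f (borrow)
  3-a-1 → 8 (borrow)
  7-4-1 → 2
  a-6 → 4
  4-0 → 4
  1-7 → a (borrow)
  a-0-1 → 9
  1-0 → 1

0x19a4428f8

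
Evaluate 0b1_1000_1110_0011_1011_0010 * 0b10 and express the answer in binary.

0b1100011100011101100100

Multiply each base-2 digit by 2, carrying:
  0×2 = 0 → write 0
  1×2 = 2 → write 0 carry 1
  0×2+1 = 1 → write 1
  0×2 = 0 → write 0
  1×2 = 2 → write 0 carry 1
  1×2+1 = 3 → write 1 carry 1
  0×2+1 = 1 → write 1
  1×2 = 2 → write 0 carry 1
  1×2+1 = 3 → write 1 carry 1
  1×2+1 = 3 → write 1 carry 1
  0×2+1 = 1 → write 1
  0×2 = 0 → write 0
  0×2 = 0 → write 0
  1×2 = 2 → write 0 carry 1
  1×2+1 = 3 → write 1 carry 1
  1×2+1 = 3 → write 1 carry 1
  0×2+1 = 1 → write 1
  0×2 = 0 → write 0
  0×2 = 0 → write 0
  1×2 = 2 → write 0 carry 1
  1×2+1 = 3 → write 1 carry 1
  remaining carry: 1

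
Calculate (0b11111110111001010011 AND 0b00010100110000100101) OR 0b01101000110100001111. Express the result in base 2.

0b11111110111001010011 AND 0b00010100110000100101 = 0b00010100110000000001.
Then OR with 0b01101000110100001111.

0b1111100110100001111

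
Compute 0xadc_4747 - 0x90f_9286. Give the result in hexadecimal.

Subtract column by column in base 16:
  7-6 → 1
  4-8 → c (borrow)
  7-2-1 → 4
  4-9 → b (borrow)
  c-f-1 → c (borrow)
  d-0-1 → c
  a-9 → 1

0x1ccb4c1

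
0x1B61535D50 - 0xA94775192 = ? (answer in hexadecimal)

0x10CCDC0BBE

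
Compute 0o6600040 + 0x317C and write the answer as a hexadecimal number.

0x1B319C

0o6600040 = 0x1B0020 in hexadecimal.
Add column by column in base 16, right to left:
  0+C = C
  2+7 = 9
  0+1 = 1
  0+3 = 3
  B+0 = B
  1+0 = 1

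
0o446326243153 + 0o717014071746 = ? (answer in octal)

0o1365342335121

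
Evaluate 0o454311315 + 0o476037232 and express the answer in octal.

0o1152350547

Add column by column in base 8, right to left:
  5+2 = 7
  1+3 = 4
  3+2 = 5
  1+7 = 0 carry 1
  1+3+1 = 5
  3+0 = 3
  4+6 = 2 carry 1
  5+7+1 = 5 carry 1
  4+4+1 = 1 carry 1
  final carry 1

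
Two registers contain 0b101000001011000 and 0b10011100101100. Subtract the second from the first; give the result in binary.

0b10100100101100

Subtract column by column in base 2:
  0-0 → 0
  0-0 → 0
  0-1 → 1 (borrow)
  1-1-1 → 1 (borrow)
  1-0-1 → 0
  0-1 → 1 (borrow)
  1-0-1 → 0
  0-0 → 0
  0-1 → 1 (borrow)
  0-1-1 → 0 (borrow)
  0-1-1 → 0 (borrow)
  0-0-1 → 1 (borrow)
  1-0-1 → 0
  0-1 → 1 (borrow)
  1-0-1 → 0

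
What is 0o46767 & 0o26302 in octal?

AND each oct digit independently (no carries):
  4&2=0, 6&6=6, 7&3=3, 6&0=0, 7&2=2

0o06302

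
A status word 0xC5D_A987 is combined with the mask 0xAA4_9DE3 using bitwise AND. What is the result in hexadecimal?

0x8048983

AND each hex digit independently (no carries):
  C&A=8, 5&A=0, D&4=4, A&9=8, 9&D=9, 8&E=8, 7&3=3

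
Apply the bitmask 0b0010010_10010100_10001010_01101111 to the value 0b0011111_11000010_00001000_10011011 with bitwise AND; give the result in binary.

0b0010010100000000000100000001011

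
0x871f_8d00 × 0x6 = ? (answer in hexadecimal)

Multiply each base-16 digit by 6, carrying:
  0×6 = 0 → write 0
  0×6 = 0 → write 0
  d×6 = 78 → write e carry 4
  8×6+4 = 52 → write 4 carry 3
  f×6+3 = 93 → write d carry 5
  1×6+5 = 11 → write b
  7×6 = 42 → write a carry 2
  8×6+2 = 50 → write 2 carry 3
  remaining carry: 3

0x32abd4e00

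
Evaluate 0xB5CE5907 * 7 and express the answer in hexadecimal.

0x4F8A46F31

Multiply each base-16 digit by 7, carrying:
  7×7 = 49 → write 1 carry 3
  0×7+3 = 3 → write 3
  9×7 = 63 → write F carry 3
  5×7+3 = 38 → write 6 carry 2
  E×7+2 = 100 → write 4 carry 6
  C×7+6 = 90 → write A carry 5
  5×7+5 = 40 → write 8 carry 2
  B×7+2 = 79 → write F carry 4
  remaining carry: 4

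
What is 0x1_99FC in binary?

0b11001100111111100

Expand each hex digit to 4 bits: 1=0001 9=1001 9=1001 F=1111 C=1100.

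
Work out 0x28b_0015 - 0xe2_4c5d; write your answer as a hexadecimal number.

Subtract column by column in base 16:
  5-d → 8 (borrow)
  1-5-1 → b (borrow)
  0-c-1 → 3 (borrow)
  0-4-1 → b (borrow)
  b-2-1 → 8
  8-e → a (borrow)
  2-0-1 → 1

0x1a8b3b8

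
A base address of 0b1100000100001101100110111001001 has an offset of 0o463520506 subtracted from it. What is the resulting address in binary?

0b1011011101110000010110010000011

0o463520506 = 0b100110011101010000101000110 in binary.
Subtract column by column in base 2:
  1-0 → 1
  0-1 → 1 (borrow)
  0-1-1 → 0 (borrow)
  1-0-1 → 0
  0-0 → 0
  0-0 → 0
  1-1 → 0
  1-0 → 1
  1-1 → 0
  0-0 → 0
  1-0 → 1
  1-0 → 1
  0-0 → 0
  0-1 → 1 (borrow)
  1-0-1 → 0
  1-1 → 0
  0-0 → 0
  1-1 → 0
  1-1 → 0
  0-1 → 1 (borrow)
  0-0-1 → 1 (borrow)
  0-0-1 → 1 (borrow)
  0-1-1 → 0 (borrow)
  1-1-1 → 1 (borrow)
  0-0-1 → 1 (borrow)
  0-0-1 → 1 (borrow)
  0-1-1 → 0 (borrow)
  0-0-1 → 1 (borrow)
  0-0-1 → 1 (borrow)
  1-0-1 → 0
  1-0 → 1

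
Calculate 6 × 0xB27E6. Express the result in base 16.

0x42EF64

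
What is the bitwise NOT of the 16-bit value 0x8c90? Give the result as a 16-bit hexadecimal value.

Each hex digit d becomes f−d:
  8→7, c→3, 9→6, 0→f

0x736f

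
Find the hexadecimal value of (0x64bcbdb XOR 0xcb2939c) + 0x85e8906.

0x1357e14d

First 0x64bcbdb XOR 0xcb2939c = 0xaf95847.
Add column by column in base 16, right to left:
  7+6 = d
  4+0 = 4
  8+9 = 1 carry 1
  5+8+1 = e
  9+e = 7 carry 1
  f+5+1 = 5 carry 1
  a+8+1 = 3 carry 1
  final carry 1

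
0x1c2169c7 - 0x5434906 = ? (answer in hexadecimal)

0x16de20c1

Subtract column by column in base 16:
  7-6 → 1
  c-0 → c
  9-9 → 0
  6-4 → 2
  1-3 → e (borrow)
  2-4-1 → d (borrow)
  c-5-1 → 6
  1-0 → 1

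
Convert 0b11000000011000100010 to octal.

0o3003042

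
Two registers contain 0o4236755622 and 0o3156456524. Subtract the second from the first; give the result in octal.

0o1060277076

Subtract column by column in base 8:
  2-4 → 6 (borrow)
  2-2-1 → 7 (borrow)
  6-5-1 → 0
  5-6 → 7 (borrow)
  5-5-1 → 7 (borrow)
  7-4-1 → 2
  6-6 → 0
  3-5 → 6 (borrow)
  2-1-1 → 0
  4-3 → 1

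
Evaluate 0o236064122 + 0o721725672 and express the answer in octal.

Add column by column in base 8, right to left:
  2+2 = 4
  2+7 = 1 carry 1
  1+6+1 = 0 carry 1
  4+5+1 = 2 carry 1
  6+2+1 = 1 carry 1
  0+7+1 = 0 carry 1
  6+1+1 = 0 carry 1
  3+2+1 = 6
  2+7 = 1 carry 1
  final carry 1

0o1160012014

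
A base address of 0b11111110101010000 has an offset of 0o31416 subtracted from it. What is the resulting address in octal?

0o345102

0b11111110101010000 = 0o376520 in octal.
Subtract column by column in base 8:
  0-6 → 2 (borrow)
  2-1-1 → 0
  5-4 → 1
  6-1 → 5
  7-3 → 4
  3-0 → 3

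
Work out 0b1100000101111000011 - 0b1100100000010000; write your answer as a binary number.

Subtract column by column in base 2:
  1-0 → 1
  1-0 → 1
  0-0 → 0
  0-0 → 0
  0-1 → 1 (borrow)
  0-0-1 → 1 (borrow)
  1-0-1 → 0
  1-0 → 1
  1-0 → 1
  1-0 → 1
  0-0 → 0
  1-1 → 0
  0-0 → 0
  0-0 → 0
  0-1 → 1 (borrow)
  0-1-1 → 0 (borrow)
  0-0-1 → 1 (borrow)
  1-0-1 → 0
  1-0 → 1

0b1010100001110110011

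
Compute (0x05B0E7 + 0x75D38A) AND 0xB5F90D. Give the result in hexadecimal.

Add column by column in base 16, right to left:
  7+A = 1 carry 1
  E+8+1 = 7 carry 1
  0+3+1 = 4
  B+D = 8 carry 1
  5+5+1 = B
  0+7 = 7
Sum = 0x7B8471; now AND with 0xB5F90D:
  7&B=3, B&5=1, 8&F=8, 4&9=0, 7&0=0, 1&D=1

0x318001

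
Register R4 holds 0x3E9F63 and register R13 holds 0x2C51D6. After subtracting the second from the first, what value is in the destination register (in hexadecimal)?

Subtract column by column in base 16:
  3-6 → D (borrow)
  6-D-1 → 8 (borrow)
  F-1-1 → D
  9-5 → 4
  E-C → 2
  3-2 → 1

0x124D8D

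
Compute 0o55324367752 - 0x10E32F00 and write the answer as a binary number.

0b101011010011011101100000011101010

0o55324367752 = 0b101101011010100011110111111101010 in binary.
0x10E32F00 = 0b10000111000110010111100000000 in binary.
Subtract column by column in base 2:
  0-0 → 0
  1-0 → 1
  0-0 → 0
  1-0 → 1
  0-0 → 0
  1-0 → 1
  1-0 → 1
  1-0 → 1
  1-1 → 0
  1-1 → 0
  1-1 → 0
  1-1 → 0
  0-0 → 0
  1-1 → 0
  1-0 → 1
  1-0 → 1
  1-1 → 0
  0-1 → 1 (borrow)
  0-0-1 → 1 (borrow)
  0-0-1 → 1 (borrow)
  1-0-1 → 0
  0-1 → 1 (borrow)
  1-1-1 → 1 (borrow)
  0-1-1 → 0 (borrow)
  1-0-1 → 0
  1-0 → 1
  0-0 → 0
  1-0 → 1
  0-1 → 1 (borrow)
  1-0-1 → 0
  1-0 → 1
  0-0 → 0
  1-0 → 1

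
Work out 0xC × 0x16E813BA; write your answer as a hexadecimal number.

Multiply each base-16 digit by 12, carrying:
  A×12 = 120 → write 8 carry 7
  B×12+7 = 139 → write B carry 8
  3×12+8 = 44 → write C carry 2
  1×12+2 = 14 → write E
  8×12 = 96 → write 0 carry 6
  E×12+6 = 174 → write E carry 10
  6×12+10 = 82 → write 2 carry 5
  1×12+5 = 17 → write 1 carry 1
  remaining carry: 1

0x112E0ECB8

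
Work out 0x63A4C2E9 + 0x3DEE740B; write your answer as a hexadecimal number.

Add column by column in base 16, right to left:
  9+B = 4 carry 1
  E+0+1 = F
  2+4 = 6
  C+7 = 3 carry 1
  4+E+1 = 3 carry 1
  A+E+1 = 9 carry 1
  3+D+1 = 1 carry 1
  6+3+1 = A

0xA19336F4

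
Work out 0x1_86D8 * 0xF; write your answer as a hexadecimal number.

0x16E6A8

Multiply each base-16 digit by 15, carrying:
  8×15 = 120 → write 8 carry 7
  D×15+7 = 202 → write A carry 12
  6×15+12 = 102 → write 6 carry 6
  8×15+6 = 126 → write E carry 7
  1×15+7 = 22 → write 6 carry 1
  remaining carry: 1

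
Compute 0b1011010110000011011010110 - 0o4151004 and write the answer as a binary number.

0b1010110100011010011010010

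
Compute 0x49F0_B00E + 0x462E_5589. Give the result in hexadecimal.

0x901F0597

Add column by column in base 16, right to left:
  E+9 = 7 carry 1
  0+8+1 = 9
  0+5 = 5
  B+5 = 0 carry 1
  0+E+1 = F
  F+2 = 1 carry 1
  9+6+1 = 0 carry 1
  4+4+1 = 9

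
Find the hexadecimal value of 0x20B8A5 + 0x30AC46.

0x5164EB

Add column by column in base 16, right to left:
  5+6 = B
  A+4 = E
  8+C = 4 carry 1
  B+A+1 = 6 carry 1
  0+0+1 = 1
  2+3 = 5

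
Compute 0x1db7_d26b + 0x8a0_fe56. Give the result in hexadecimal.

Add column by column in base 16, right to left:
  b+6 = 1 carry 1
  6+5+1 = c
  2+e = 0 carry 1
  d+f+1 = d carry 1
  7+0+1 = 8
  b+a = 5 carry 1
  d+8+1 = 6 carry 1
  1+0+1 = 2

0x2658d0c1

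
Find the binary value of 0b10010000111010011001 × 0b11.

0b110110010101111001011

Multiply each base-2 digit by 3, carrying:
  1×3 = 3 → write 1 carry 1
  0×3+1 = 1 → write 1
  0×3 = 0 → write 0
  1×3 = 3 → write 1 carry 1
  1×3+1 = 4 → write 0 carry 2
  0×3+2 = 2 → write 0 carry 1
  0×3+1 = 1 → write 1
  1×3 = 3 → write 1 carry 1
  0×3+1 = 1 → write 1
  1×3 = 3 → write 1 carry 1
  1×3+1 = 4 → write 0 carry 2
  1×3+2 = 5 → write 1 carry 2
  0×3+2 = 2 → write 0 carry 1
  0×3+1 = 1 → write 1
  0×3 = 0 → write 0
  0×3 = 0 → write 0
  1×3 = 3 → write 1 carry 1
  0×3+1 = 1 → write 1
  0×3 = 0 → write 0
  1×3 = 3 → write 1 carry 1
  remaining carry: 1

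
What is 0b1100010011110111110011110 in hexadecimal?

0x189EF9E

Group the bits into nibbles: 0001 1000 1001 1110 1111 1001 1110 → 189EF9E.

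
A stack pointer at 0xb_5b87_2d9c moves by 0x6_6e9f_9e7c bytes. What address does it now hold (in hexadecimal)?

Add column by column in base 16, right to left:
  c+c = 8 carry 1
  9+7+1 = 1 carry 1
  d+e+1 = c carry 1
  2+9+1 = c
  7+f = 6 carry 1
  8+9+1 = 2 carry 1
  b+e+1 = a carry 1
  5+6+1 = c
  b+6 = 1 carry 1
  final carry 1

0x11ca26cc18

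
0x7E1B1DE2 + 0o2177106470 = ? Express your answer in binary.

0b10010000000101111010101100011010

0x7E1B1DE2 = 0b1111110000110110001110111100010 in binary.
0o2177106470 = 0b10001111111001000110100111000 in binary.
Add column by column in base 2, right to left:
  0+0 = 0
  1+0 = 1
  0+0 = 0
  0+1 = 1
  0+1 = 1
  1+1 = 0 carry 1
  1+0+1 = 0 carry 1
  1+0+1 = 0 carry 1
  1+1+1 = 1 carry 1
  0+0+1 = 1
  1+1 = 0 carry 1
  1+1+1 = 1 carry 1
  1+0+1 = 0 carry 1
  0+0+1 = 1
  0+0 = 0
  0+1 = 1
  1+0 = 1
  1+0 = 1
  0+1 = 1
  1+1 = 0 carry 1
  1+1+1 = 1 carry 1
  0+1+1 = 0 carry 1
  0+1+1 = 0 carry 1
  0+1+1 = 0 carry 1
  0+1+1 = 0 carry 1
  1+0+1 = 0 carry 1
  1+0+1 = 0 carry 1
  1+0+1 = 0 carry 1
  1+1+1 = 1 carry 1
  1+0+1 = 0 carry 1
  1+0+1 = 0 carry 1
  final carry 1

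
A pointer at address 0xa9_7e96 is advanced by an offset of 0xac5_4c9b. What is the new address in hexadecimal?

0xb6ecb31

Add column by column in base 16, right to left:
  6+b = 1 carry 1
  9+9+1 = 3 carry 1
  e+c+1 = b carry 1
  7+4+1 = c
  9+5 = e
  a+c = 6 carry 1
  0+a+1 = b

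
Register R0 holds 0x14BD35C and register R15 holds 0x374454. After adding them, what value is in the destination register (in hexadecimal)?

0x18317B0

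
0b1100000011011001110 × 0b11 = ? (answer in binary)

Multiply each base-2 digit by 3, carrying:
  0×3 = 0 → write 0
  1×3 = 3 → write 1 carry 1
  1×3+1 = 4 → write 0 carry 2
  1×3+2 = 5 → write 1 carry 2
  0×3+2 = 2 → write 0 carry 1
  0×3+1 = 1 → write 1
  1×3 = 3 → write 1 carry 1
  1×3+1 = 4 → write 0 carry 2
  0×3+2 = 2 → write 0 carry 1
  1×3+1 = 4 → write 0 carry 2
  1×3+2 = 5 → write 1 carry 2
  0×3+2 = 2 → write 0 carry 1
  0×3+1 = 1 → write 1
  0×3 = 0 → write 0
  0×3 = 0 → write 0
  0×3 = 0 → write 0
  0×3 = 0 → write 0
  1×3 = 3 → write 1 carry 1
  1×3+1 = 4 → write 0 carry 2
  remaining carry: 10

0b100100001010001101010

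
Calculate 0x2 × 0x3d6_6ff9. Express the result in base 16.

0x7acdff2

Multiply each base-16 digit by 2, carrying:
  9×2 = 18 → write 2 carry 1
  f×2+1 = 31 → write f carry 1
  f×2+1 = 31 → write f carry 1
  6×2+1 = 13 → write d
  6×2 = 12 → write c
  d×2 = 26 → write a carry 1
  3×2+1 = 7 → write 7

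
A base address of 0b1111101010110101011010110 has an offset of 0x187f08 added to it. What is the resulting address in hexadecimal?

0b1111101010110101011010110 = 0x1f56ad6 in hexadecimal.
Add column by column in base 16, right to left:
  6+8 = e
  d+0 = d
  a+f = 9 carry 1
  6+7+1 = e
  5+8 = d
  f+1 = 0 carry 1
  1+0+1 = 2

0x20de9de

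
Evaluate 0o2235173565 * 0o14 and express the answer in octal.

Multiply each base-8 digit by 12, carrying:
  5×12 = 60 → write 4 carry 7
  6×12+7 = 79 → write 7 carry 9
  5×12+9 = 69 → write 5 carry 8
  3×12+8 = 44 → write 4 carry 5
  7×12+5 = 89 → write 1 carry 11
  1×12+11 = 23 → write 7 carry 2
  5×12+2 = 62 → write 6 carry 7
  3×12+7 = 43 → write 3 carry 5
  2×12+5 = 29 → write 5 carry 3
  2×12+3 = 27 → write 3 carry 3
  remaining carry: 3

0o33536714574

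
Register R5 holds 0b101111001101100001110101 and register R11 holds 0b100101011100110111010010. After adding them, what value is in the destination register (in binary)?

0b1010100101010011001000111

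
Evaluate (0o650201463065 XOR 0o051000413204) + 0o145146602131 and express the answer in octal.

0o746347672412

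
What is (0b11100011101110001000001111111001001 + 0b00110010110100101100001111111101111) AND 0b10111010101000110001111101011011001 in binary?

Add column by column in base 2, right to left:
  1+1 = 0 carry 1
  0+1+1 = 0 carry 1
  0+1+1 = 0 carry 1
  1+1+1 = 1 carry 1
  0+0+1 = 1
  0+1 = 1
  1+1 = 0 carry 1
  1+1+1 = 1 carry 1
  1+1+1 = 1 carry 1
  1+1+1 = 1 carry 1
  1+1+1 = 1 carry 1
  1+1+1 = 1 carry 1
  1+1+1 = 1 carry 1
  0+0+1 = 1
  0+0 = 0
  0+0 = 0
  0+0 = 0
  0+1 = 1
  1+1 = 0 carry 1
  0+0+1 = 1
  0+1 = 1
  0+0 = 0
  1+0 = 1
  1+1 = 0 carry 1
  1+0+1 = 0 carry 1
  0+1+1 = 0 carry 1
  1+1+1 = 1 carry 1
  1+0+1 = 0 carry 1
  1+1+1 = 1 carry 1
  0+0+1 = 1
  0+0 = 0
  0+1 = 1
  1+1 = 0 carry 1
  1+0+1 = 0 carry 1
  1+0+1 = 0 carry 1
  final carry 1
Sum = 0b100010110100010110100011111110111000; now AND with 0b10111010101000110001111101011011001:
  100010110100010110100011111110111000
& 010111010101000110001111101011011001
= 000010010100000110000011101010011000

0b10010100000110000011101010011000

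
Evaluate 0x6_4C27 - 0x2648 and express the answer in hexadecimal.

Subtract column by column in base 16:
  7-8 → F (borrow)
  2-4-1 → D (borrow)
  C-6-1 → 5
  4-2 → 2
  6-0 → 6

0x625DF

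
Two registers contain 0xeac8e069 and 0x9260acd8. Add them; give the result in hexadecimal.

Add column by column in base 16, right to left:
  9+8 = 1 carry 1
  6+d+1 = 4 carry 1
  0+c+1 = d
  e+a = 8 carry 1
  8+0+1 = 9
  c+6 = 2 carry 1
  a+2+1 = d
  e+9 = 7 carry 1
  final carry 1

0x17d298d41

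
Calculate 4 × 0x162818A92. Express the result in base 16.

Multiply each base-16 digit by 4, carrying:
  2×4 = 8 → write 8
  9×4 = 36 → write 4 carry 2
  A×4+2 = 42 → write A carry 2
  8×4+2 = 34 → write 2 carry 2
  1×4+2 = 6 → write 6
  8×4 = 32 → write 0 carry 2
  2×4+2 = 10 → write A
  6×4 = 24 → write 8 carry 1
  1×4+1 = 5 → write 5

0x58A062A48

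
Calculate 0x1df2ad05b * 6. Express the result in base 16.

0xb3b00e222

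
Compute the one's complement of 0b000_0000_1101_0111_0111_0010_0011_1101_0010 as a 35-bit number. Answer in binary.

Invert each bit: 00000001101011101110010001111010010 → 11111110010100010001101110000101101.

0b11111110010100010001101110000101101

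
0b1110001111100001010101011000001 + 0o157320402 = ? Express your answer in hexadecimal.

0b1110001111100001010101011000001 = 0x71F0AAC1 in hexadecimal.
0o157320402 = 0x1BDA102 in hexadecimal.
Add column by column in base 16, right to left:
  1+2 = 3
  C+0 = C
  A+1 = B
  A+A = 4 carry 1
  0+D+1 = E
  F+B = A carry 1
  1+1+1 = 3
  7+0 = 7

0x73AE4BC3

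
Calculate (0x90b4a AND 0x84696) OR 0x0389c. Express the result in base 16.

0x90b4a AND 0x84696 = 0x80202.
Then OR with 0x0389c.

0x83a9e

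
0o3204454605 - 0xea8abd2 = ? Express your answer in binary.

0b1011011010011010110110110011

0o3204454605 = 0b11010000100100101100110000101 in binary.
0xea8abd2 = 0b1110101010001010101111010010 in binary.
Subtract column by column in base 2:
  1-0 → 1
  0-1 → 1 (borrow)
  1-0-1 → 0
  0-0 → 0
  0-1 → 1 (borrow)
  0-0-1 → 1 (borrow)
  0-1-1 → 0 (borrow)
  1-1-1 → 1 (borrow)
  1-1-1 → 1 (borrow)
  0-1-1 → 0 (borrow)
  0-0-1 → 1 (borrow)
  1-1-1 → 1 (borrow)
  1-0-1 → 0
  0-1 → 1 (borrow)
  1-0-1 → 0
  0-1 → 1 (borrow)
  0-0-1 → 1 (borrow)
  1-0-1 → 0
  0-0 → 0
  0-1 → 1 (borrow)
  1-0-1 → 0
  0-1 → 1 (borrow)
  0-0-1 → 1 (borrow)
  0-1-1 → 0 (borrow)
  0-0-1 → 1 (borrow)
  1-1-1 → 1 (borrow)
  0-1-1 → 0 (borrow)
  1-1-1 → 1 (borrow)
  1-0-1 → 0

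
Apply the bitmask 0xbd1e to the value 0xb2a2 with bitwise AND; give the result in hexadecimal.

AND each hex digit independently (no carries):
  b&b=b, 2&d=0, a&1=0, 2&e=2

0xb002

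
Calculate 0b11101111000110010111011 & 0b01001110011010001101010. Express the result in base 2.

AND bit by bit (1 only where both bits are 1):
  11101111000110010111011
& 01001110011010001101010
= 01001110000010000101010

0b01001110000010000101010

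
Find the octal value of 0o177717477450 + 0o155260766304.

0o355200465754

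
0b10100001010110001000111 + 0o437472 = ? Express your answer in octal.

0b10100001010110001000111 = 0o24126107 in octal.
Add column by column in base 8, right to left:
  7+2 = 1 carry 1
  0+7+1 = 0 carry 1
  1+4+1 = 6
  6+7 = 5 carry 1
  2+3+1 = 6
  1+4 = 5
  4+0 = 4
  2+0 = 2

0o24565601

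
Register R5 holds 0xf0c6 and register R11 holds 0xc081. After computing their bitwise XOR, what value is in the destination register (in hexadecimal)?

0x3047

XOR each hex digit independently (no carries):
  f^c=3, 0^0=0, c^8=4, 6^1=7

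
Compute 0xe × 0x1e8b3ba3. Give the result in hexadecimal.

0x1ab9d42ea

Multiply each base-16 digit by 14, carrying:
  3×14 = 42 → write a carry 2
  a×14+2 = 142 → write e carry 8
  b×14+8 = 162 → write 2 carry 10
  3×14+10 = 52 → write 4 carry 3
  b×14+3 = 157 → write d carry 9
  8×14+9 = 121 → write 9 carry 7
  e×14+7 = 203 → write b carry 12
  1×14+12 = 26 → write a carry 1
  remaining carry: 1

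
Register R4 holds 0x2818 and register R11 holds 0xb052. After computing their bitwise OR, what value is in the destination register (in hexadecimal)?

OR each hex digit independently (no carries):
  2|b=b, 8|0=8, 1|5=5, 8|2=a

0xb85a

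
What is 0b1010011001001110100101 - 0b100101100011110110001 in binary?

0b101101100101111110100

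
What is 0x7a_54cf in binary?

0b11110100101010011001111

Expand each hex digit to 4 bits: 7=0111 a=1010 5=0101 4=0100 c=1100 f=1111.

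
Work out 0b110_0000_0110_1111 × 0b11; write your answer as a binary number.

Multiply each base-2 digit by 3, carrying:
  1×3 = 3 → write 1 carry 1
  1×3+1 = 4 → write 0 carry 2
  1×3+2 = 5 → write 1 carry 2
  1×3+2 = 5 → write 1 carry 2
  0×3+2 = 2 → write 0 carry 1
  1×3+1 = 4 → write 0 carry 2
  1×3+2 = 5 → write 1 carry 2
  0×3+2 = 2 → write 0 carry 1
  0×3+1 = 1 → write 1
  0×3 = 0 → write 0
  0×3 = 0 → write 0
  0×3 = 0 → write 0
  0×3 = 0 → write 0
  1×3 = 3 → write 1 carry 1
  1×3+1 = 4 → write 0 carry 2
  remaining carry: 10

0b10010000101001101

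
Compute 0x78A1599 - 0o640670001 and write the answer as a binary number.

0x78A1599 = 0b111100010100001010110011001 in binary.
0o640670001 = 0b110100000110111000000000001 in binary.
Subtract column by column in base 2:
  1-1 → 0
  0-0 → 0
  0-0 → 0
  1-0 → 1
  1-0 → 1
  0-0 → 0
  0-0 → 0
  1-0 → 1
  1-0 → 1
  0-0 → 0
  1-0 → 1
  0-0 → 0
  1-1 → 0
  0-1 → 1 (borrow)
  0-1-1 → 0 (borrow)
  0-0-1 → 1 (borrow)
  0-1-1 → 0 (borrow)
  1-1-1 → 1 (borrow)
  0-0-1 → 1 (borrow)
  1-0-1 → 0
  0-0 → 0
  0-0 → 0
  0-0 → 0
  1-1 → 0
  1-0 → 1
  1-1 → 0
  1-1 → 0

0b1000001101010010110011000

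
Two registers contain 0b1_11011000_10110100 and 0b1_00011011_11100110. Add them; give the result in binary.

0b101111010010011010

Add column by column in base 2, right to left:
  0+0 = 0
  0+1 = 1
  1+1 = 0 carry 1
  0+0+1 = 1
  1+0 = 1
  1+1 = 0 carry 1
  0+1+1 = 0 carry 1
  1+1+1 = 1 carry 1
  0+1+1 = 0 carry 1
  0+1+1 = 0 carry 1
  0+0+1 = 1
  1+1 = 0 carry 1
  1+1+1 = 1 carry 1
  0+0+1 = 1
  1+0 = 1
  1+0 = 1
  1+1 = 0 carry 1
  final carry 1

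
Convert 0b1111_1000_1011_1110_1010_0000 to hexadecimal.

Group the bits into nibbles: 1111 1000 1011 1110 1010 0000 → F8BEA0.

0xF8BEA0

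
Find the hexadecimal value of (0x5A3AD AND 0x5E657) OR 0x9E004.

0xDE205

0x5A3AD AND 0x5E657 = 0x5A205.
Then OR with 0x9E004.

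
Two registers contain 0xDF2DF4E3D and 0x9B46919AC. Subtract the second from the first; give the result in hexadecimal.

Subtract column by column in base 16:
  D-C → 1
  3-A → 9 (borrow)
  E-9-1 → 4
  4-1 → 3
  F-9 → 6
  D-6 → 7
  2-4 → E (borrow)
  F-B-1 → 3
  D-9 → 4

0x43E763491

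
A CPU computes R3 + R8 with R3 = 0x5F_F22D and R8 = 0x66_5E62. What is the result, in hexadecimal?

0xC6508F

Add column by column in base 16, right to left:
  D+2 = F
  2+6 = 8
  2+E = 0 carry 1
  F+5+1 = 5 carry 1
  F+6+1 = 6 carry 1
  5+6+1 = C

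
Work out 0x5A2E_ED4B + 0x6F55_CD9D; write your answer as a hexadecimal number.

0xC984BAE8

Add column by column in base 16, right to left:
  B+D = 8 carry 1
  4+9+1 = E
  D+D = A carry 1
  E+C+1 = B carry 1
  E+5+1 = 4 carry 1
  2+5+1 = 8
  A+F = 9 carry 1
  5+6+1 = C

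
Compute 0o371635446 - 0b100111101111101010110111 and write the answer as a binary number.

0b11010010000100000001101111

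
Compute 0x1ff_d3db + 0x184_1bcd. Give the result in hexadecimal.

0x383efa8

Add column by column in base 16, right to left:
  b+d = 8 carry 1
  d+c+1 = a carry 1
  3+b+1 = f
  d+1 = e
  f+4 = 3 carry 1
  f+8+1 = 8 carry 1
  1+1+1 = 3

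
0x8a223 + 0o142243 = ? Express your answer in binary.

0b10010110011011000110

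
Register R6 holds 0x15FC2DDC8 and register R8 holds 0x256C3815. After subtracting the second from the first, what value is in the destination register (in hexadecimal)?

0x13A56A5B3

Subtract column by column in base 16:
  8-5 → 3
  C-1 → B
  D-8 → 5
  D-3 → A
  2-C → 6 (borrow)
  C-6-1 → 5
  F-5 → A
  5-2 → 3
  1-0 → 1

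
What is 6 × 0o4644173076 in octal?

Multiply each base-8 digit by 6, carrying:
  6×6 = 36 → write 4 carry 4
  7×6+4 = 46 → write 6 carry 5
  0×6+5 = 5 → write 5
  3×6 = 18 → write 2 carry 2
  7×6+2 = 44 → write 4 carry 5
  1×6+5 = 11 → write 3 carry 1
  4×6+1 = 25 → write 1 carry 3
  4×6+3 = 27 → write 3 carry 3
  6×6+3 = 39 → write 7 carry 4
  4×6+4 = 28 → write 4 carry 3
  remaining carry: 3

0o34731342564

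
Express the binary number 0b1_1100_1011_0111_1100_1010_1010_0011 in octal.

0o3455745243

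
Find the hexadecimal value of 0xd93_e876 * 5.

Multiply each base-16 digit by 5, carrying:
  6×5 = 30 → write e carry 1
  7×5+1 = 36 → write 4 carry 2
  8×5+2 = 42 → write a carry 2
  e×5+2 = 72 → write 8 carry 4
  3×5+4 = 19 → write 3 carry 1
  9×5+1 = 46 → write e carry 2
  d×5+2 = 67 → write 3 carry 4
  remaining carry: 4

0x43e38a4e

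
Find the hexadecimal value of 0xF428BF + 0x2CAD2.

0xF6F391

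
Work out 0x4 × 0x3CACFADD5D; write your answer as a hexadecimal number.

Multiply each base-16 digit by 4, carrying:
  D×4 = 52 → write 4 carry 3
  5×4+3 = 23 → write 7 carry 1
  D×4+1 = 53 → write 5 carry 3
  D×4+3 = 55 → write 7 carry 3
  A×4+3 = 43 → write B carry 2
  F×4+2 = 62 → write E carry 3
  C×4+3 = 51 → write 3 carry 3
  A×4+3 = 43 → write B carry 2
  C×4+2 = 50 → write 2 carry 3
  3×4+3 = 15 → write F

0xF2B3EB7574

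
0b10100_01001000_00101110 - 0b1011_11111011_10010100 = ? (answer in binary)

Subtract column by column in base 2:
  0-0 → 0
  1-0 → 1
  1-1 → 0
  1-0 → 1
  0-1 → 1 (borrow)
  1-0-1 → 0
  0-0 → 0
  0-1 → 1 (borrow)
  0-1-1 → 0 (borrow)
  0-1-1 → 0 (borrow)
  0-0-1 → 1 (borrow)
  1-1-1 → 1 (borrow)
  0-1-1 → 0 (borrow)
  0-1-1 → 0 (borrow)
  1-1-1 → 1 (borrow)
  0-1-1 → 0 (borrow)
  0-1-1 → 0 (borrow)
  0-1-1 → 0 (borrow)
  1-0-1 → 0
  0-1 → 1 (borrow)
  1-0-1 → 0

0b10000100110010011010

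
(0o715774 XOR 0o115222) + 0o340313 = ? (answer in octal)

0o1141071

First 0o715774 XOR 0o115222 = 0o600556.
Add column by column in base 8, right to left:
  6+3 = 1 carry 1
  5+1+1 = 7
  5+3 = 0 carry 1
  0+0+1 = 1
  0+4 = 4
  6+3 = 1 carry 1
  final carry 1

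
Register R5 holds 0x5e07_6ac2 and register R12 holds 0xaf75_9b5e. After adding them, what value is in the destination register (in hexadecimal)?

Add column by column in base 16, right to left:
  2+e = 0 carry 1
  c+5+1 = 2 carry 1
  a+b+1 = 6 carry 1
  6+9+1 = 0 carry 1
  7+5+1 = d
  0+7 = 7
  e+f = d carry 1
  5+a+1 = 0 carry 1
  final carry 1

0x10d7d0620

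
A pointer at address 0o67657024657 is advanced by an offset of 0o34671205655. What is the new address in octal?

0o124550232534

Add column by column in base 8, right to left:
  7+5 = 4 carry 1
  5+5+1 = 3 carry 1
  6+6+1 = 5 carry 1
  4+5+1 = 2 carry 1
  2+0+1 = 3
  0+2 = 2
  7+1 = 0 carry 1
  5+7+1 = 5 carry 1
  6+6+1 = 5 carry 1
  7+4+1 = 4 carry 1
  6+3+1 = 2 carry 1
  final carry 1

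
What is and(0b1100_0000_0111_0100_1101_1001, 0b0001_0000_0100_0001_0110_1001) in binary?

0b000000000100000001001001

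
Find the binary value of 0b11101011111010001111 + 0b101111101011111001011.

0b1001101001011001011010

Add column by column in base 2, right to left:
  1+1 = 0 carry 1
  1+1+1 = 1 carry 1
  1+0+1 = 0 carry 1
  1+1+1 = 1 carry 1
  0+0+1 = 1
  0+0 = 0
  0+1 = 1
  1+1 = 0 carry 1
  0+1+1 = 0 carry 1
  1+1+1 = 1 carry 1
  1+1+1 = 1 carry 1
  1+0+1 = 0 carry 1
  1+1+1 = 1 carry 1
  1+0+1 = 0 carry 1
  0+1+1 = 0 carry 1
  1+1+1 = 1 carry 1
  0+1+1 = 0 carry 1
  1+1+1 = 1 carry 1
  1+1+1 = 1 carry 1
  1+0+1 = 0 carry 1
  0+1+1 = 0 carry 1
  final carry 1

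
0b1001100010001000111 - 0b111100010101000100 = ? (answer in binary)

0b1111111100000011

Subtract column by column in base 2:
  1-0 → 1
  1-0 → 1
  1-1 → 0
  0-0 → 0
  0-0 → 0
  0-0 → 0
  1-1 → 0
  0-0 → 0
  0-1 → 1 (borrow)
  0-0-1 → 1 (borrow)
  1-1-1 → 1 (borrow)
  0-0-1 → 1 (borrow)
  0-0-1 → 1 (borrow)
  0-0-1 → 1 (borrow)
  1-1-1 → 1 (borrow)
  1-1-1 → 1 (borrow)
  0-1-1 → 0 (borrow)
  0-1-1 → 0 (borrow)
  1-0-1 → 0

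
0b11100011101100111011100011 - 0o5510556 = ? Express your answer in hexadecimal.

0b11100011101100111011100011 = 0x38ECEE3 in hexadecimal.
0o5510556 = 0x16916E in hexadecimal.
Subtract column by column in base 16:
  3-E → 5 (borrow)
  E-6-1 → 7
  E-1 → D
  C-9 → 3
  E-6 → 8
  8-1 → 7
  3-0 → 3

0x3783D75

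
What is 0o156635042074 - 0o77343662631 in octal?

0o57271157243

Subtract column by column in base 8:
  4-1 → 3
  7-3 → 4
  0-6 → 2 (borrow)
  2-2-1 → 7 (borrow)
  4-6-1 → 5 (borrow)
  0-6-1 → 1 (borrow)
  5-3-1 → 1
  3-4 → 7 (borrow)
  6-3-1 → 2
  6-7 → 7 (borrow)
  5-7-1 → 5 (borrow)
  1-0-1 → 0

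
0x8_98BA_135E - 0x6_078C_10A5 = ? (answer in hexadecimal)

0x2912E02B9

Subtract column by column in base 16:
  E-5 → 9
  5-A → B (borrow)
  3-0-1 → 2
  1-1 → 0
  A-C → E (borrow)
  B-8-1 → 2
  8-7 → 1
  9-0 → 9
  8-6 → 2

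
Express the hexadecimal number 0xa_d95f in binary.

0b10101101100101011111

Expand each hex digit to 4 bits: a=1010 d=1101 9=1001 5=0101 f=1111.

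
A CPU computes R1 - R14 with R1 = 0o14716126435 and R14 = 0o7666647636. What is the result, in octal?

0o5027256577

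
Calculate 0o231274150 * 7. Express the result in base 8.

Multiply each base-8 digit by 7, carrying:
  0×7 = 0 → write 0
  5×7 = 35 → write 3 carry 4
  1×7+4 = 11 → write 3 carry 1
  4×7+1 = 29 → write 5 carry 3
  7×7+3 = 52 → write 4 carry 6
  2×7+6 = 20 → write 4 carry 2
  1×7+2 = 9 → write 1 carry 1
  3×7+1 = 22 → write 6 carry 2
  2×7+2 = 16 → write 0 carry 2
  remaining carry: 2

0o2061445330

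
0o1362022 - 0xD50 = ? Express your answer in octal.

0o1353302

0xD50 = 0o6520 in octal.
Subtract column by column in base 8:
  2-0 → 2
  2-2 → 0
  0-5 → 3 (borrow)
  2-6-1 → 3 (borrow)
  6-0-1 → 5
  3-0 → 3
  1-0 → 1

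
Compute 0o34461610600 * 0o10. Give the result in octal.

0o344616106000

Multiply each base-8 digit by 8, carrying:
  0×8 = 0 → write 0
  0×8 = 0 → write 0
  6×8 = 48 → write 0 carry 6
  0×8+6 = 6 → write 6
  1×8 = 8 → write 0 carry 1
  6×8+1 = 49 → write 1 carry 6
  1×8+6 = 14 → write 6 carry 1
  6×8+1 = 49 → write 1 carry 6
  4×8+6 = 38 → write 6 carry 4
  4×8+4 = 36 → write 4 carry 4
  3×8+4 = 28 → write 4 carry 3
  remaining carry: 3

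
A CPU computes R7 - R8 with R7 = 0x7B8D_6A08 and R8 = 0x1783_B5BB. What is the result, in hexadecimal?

Subtract column by column in base 16:
  8-B → D (borrow)
  0-B-1 → 4 (borrow)
  A-5-1 → 4
  6-B → B (borrow)
  D-3-1 → 9
  8-8 → 0
  B-7 → 4
  7-1 → 6

0x6409B44D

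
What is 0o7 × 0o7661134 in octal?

0o66730204

Multiply each base-8 digit by 7, carrying:
  4×7 = 28 → write 4 carry 3
  3×7+3 = 24 → write 0 carry 3
  1×7+3 = 10 → write 2 carry 1
  1×7+1 = 8 → write 0 carry 1
  6×7+1 = 43 → write 3 carry 5
  6×7+5 = 47 → write 7 carry 5
  7×7+5 = 54 → write 6 carry 6
  remaining carry: 6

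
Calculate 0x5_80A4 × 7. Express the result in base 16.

0x26847C

Multiply each base-16 digit by 7, carrying:
  4×7 = 28 → write C carry 1
  A×7+1 = 71 → write 7 carry 4
  0×7+4 = 4 → write 4
  8×7 = 56 → write 8 carry 3
  5×7+3 = 38 → write 6 carry 2
  remaining carry: 2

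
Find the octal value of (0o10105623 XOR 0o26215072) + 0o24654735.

0o63165606

First 0o10105623 XOR 0o26215072 = 0o36310651.
Add column by column in base 8, right to left:
  1+5 = 6
  5+3 = 0 carry 1
  6+7+1 = 6 carry 1
  0+4+1 = 5
  1+5 = 6
  3+6 = 1 carry 1
  6+4+1 = 3 carry 1
  3+2+1 = 6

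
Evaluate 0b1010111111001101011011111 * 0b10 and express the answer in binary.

0b10101111110011010110111110

Multiply each base-2 digit by 2, carrying:
  1×2 = 2 → write 0 carry 1
  1×2+1 = 3 → write 1 carry 1
  1×2+1 = 3 → write 1 carry 1
  1×2+1 = 3 → write 1 carry 1
  1×2+1 = 3 → write 1 carry 1
  0×2+1 = 1 → write 1
  1×2 = 2 → write 0 carry 1
  1×2+1 = 3 → write 1 carry 1
  0×2+1 = 1 → write 1
  1×2 = 2 → write 0 carry 1
  0×2+1 = 1 → write 1
  1×2 = 2 → write 0 carry 1
  1×2+1 = 3 → write 1 carry 1
  0×2+1 = 1 → write 1
  0×2 = 0 → write 0
  1×2 = 2 → write 0 carry 1
  1×2+1 = 3 → write 1 carry 1
  1×2+1 = 3 → write 1 carry 1
  1×2+1 = 3 → write 1 carry 1
  1×2+1 = 3 → write 1 carry 1
  1×2+1 = 3 → write 1 carry 1
  0×2+1 = 1 → write 1
  1×2 = 2 → write 0 carry 1
  0×2+1 = 1 → write 1
  1×2 = 2 → write 0 carry 1
  remaining carry: 1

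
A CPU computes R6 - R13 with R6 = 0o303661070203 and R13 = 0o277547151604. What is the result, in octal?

Subtract column by column in base 8:
  3-4 → 7 (borrow)
  0-0-1 → 7 (borrow)
  2-6-1 → 3 (borrow)
  0-1-1 → 6 (borrow)
  7-5-1 → 1
  0-1 → 7 (borrow)
  1-7-1 → 1 (borrow)
  6-4-1 → 1
  6-5 → 1
  3-7 → 4 (borrow)
  0-7-1 → 0 (borrow)
  3-2-1 → 0

0o4111716377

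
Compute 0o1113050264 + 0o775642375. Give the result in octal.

Add column by column in base 8, right to left:
  4+5 = 1 carry 1
  6+7+1 = 6 carry 1
  2+3+1 = 6
  0+2 = 2
  5+4 = 1 carry 1
  0+6+1 = 7
  3+5 = 0 carry 1
  1+7+1 = 1 carry 1
  1+7+1 = 1 carry 1
  1+0+1 = 2

0o2110712661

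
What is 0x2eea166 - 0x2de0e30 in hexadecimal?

0x109336

Subtract column by column in base 16:
  6-0 → 6
  6-3 → 3
  1-e → 3 (borrow)
  a-0-1 → 9
  e-e → 0
  e-d → 1
  2-2 → 0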